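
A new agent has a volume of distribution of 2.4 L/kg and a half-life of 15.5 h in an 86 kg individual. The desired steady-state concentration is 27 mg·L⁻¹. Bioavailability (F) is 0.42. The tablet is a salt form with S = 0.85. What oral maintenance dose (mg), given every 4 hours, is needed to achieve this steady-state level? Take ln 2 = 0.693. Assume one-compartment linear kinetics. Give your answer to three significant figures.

Vd(total) = 86 kg × 2.4 L/kg = 206.4 L
k = 0.693/15.5 = 0.04471 h⁻¹, so CL = k·Vd = 0.04471 × 206.4 = 9.228 L/h
D = CL × Css × τ / F / S = 9.228 × 27 × 4 / 0.42 / 0.85 = 2792 mg

2790 mg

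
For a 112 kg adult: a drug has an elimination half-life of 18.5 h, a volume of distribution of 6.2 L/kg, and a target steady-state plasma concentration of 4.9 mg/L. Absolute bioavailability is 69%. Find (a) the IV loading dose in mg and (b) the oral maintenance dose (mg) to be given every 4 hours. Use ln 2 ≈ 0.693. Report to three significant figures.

(a) 3400 mg; (b) 739 mg

Vd(total) = 112 kg × 6.2 L/kg = 694.4 L
LD = Vd × C = 694.4 × 4.9 = 3403 mg
CL = 0.693 × Vd / t½ = 0.693 × 694.4 / 18.5 = 26.01 L/h
D = CL × Css × τ / F = 26.01 × 4.9 × 4 / 0.69 = 738.8 mg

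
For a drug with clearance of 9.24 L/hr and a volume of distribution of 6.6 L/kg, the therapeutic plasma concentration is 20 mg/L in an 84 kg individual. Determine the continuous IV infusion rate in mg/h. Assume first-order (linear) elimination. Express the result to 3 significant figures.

185 mg/h

R₀ = 9.240 × 20 = 184.8 mg/h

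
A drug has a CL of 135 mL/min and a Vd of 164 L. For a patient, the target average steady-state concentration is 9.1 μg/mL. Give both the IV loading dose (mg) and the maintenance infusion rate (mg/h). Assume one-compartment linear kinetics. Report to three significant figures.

(a) 1490 mg; (b) 73.7 mg/h

LD = Vd · C_target = 164.0 × 9.1 = 1492 mg
Convert clearance: 135 mL/min × 60 min/h ÷ 1000 mL/L = 8.100 L/h
Infusion rate = 8.100 L/h × 9.1 mg/L = 73.71 mg/h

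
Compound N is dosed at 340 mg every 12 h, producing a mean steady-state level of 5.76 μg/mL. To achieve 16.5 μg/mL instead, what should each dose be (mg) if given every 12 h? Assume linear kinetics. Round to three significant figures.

With linear kinetics, Css is proportional to dose rate (D/τ) at fixed clearance.
D₂ = D₁ × (Css,target / Css,current) = 340 × 16.5/5.76 = 974.0 mg

974 mg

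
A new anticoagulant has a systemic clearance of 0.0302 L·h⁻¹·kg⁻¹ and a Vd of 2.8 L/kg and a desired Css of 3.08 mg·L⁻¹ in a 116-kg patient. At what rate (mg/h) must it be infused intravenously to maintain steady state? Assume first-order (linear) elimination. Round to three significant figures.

10.8 mg/h

CL = 0.0302 L·h⁻¹·kg⁻¹ × 116 kg = 3.503 L/h
Infusion rate = CL · Css = 3.503 L/h × 3.08 mg/L = 10.79 mg/h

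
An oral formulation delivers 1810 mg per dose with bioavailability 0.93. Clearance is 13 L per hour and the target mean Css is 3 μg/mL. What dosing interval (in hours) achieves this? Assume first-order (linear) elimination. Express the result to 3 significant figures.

43.2 h

F·D/τ = CL·Css → τ = F·D / (CL·Css).
τ = 0.93 × 1810 / (13 × 3) = 43.16 h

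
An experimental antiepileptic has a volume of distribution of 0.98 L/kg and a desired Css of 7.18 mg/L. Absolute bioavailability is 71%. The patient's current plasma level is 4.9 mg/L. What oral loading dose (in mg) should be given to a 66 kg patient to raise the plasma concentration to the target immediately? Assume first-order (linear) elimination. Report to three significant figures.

208 mg

Vd(total) = 66 kg × 0.98 L/kg = 64.68 L
The loading dose fills Vd to the target concentration.
Concentration deficit ΔC = 7.18 − 4.9 = 2.280 mg/L
LD = Vd × ΔC / F = 64.68 × 2.280 / 0.71 = 207.7 mg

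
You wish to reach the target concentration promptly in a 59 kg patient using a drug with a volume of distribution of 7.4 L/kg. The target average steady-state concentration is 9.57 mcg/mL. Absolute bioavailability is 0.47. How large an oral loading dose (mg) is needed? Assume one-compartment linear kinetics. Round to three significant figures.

Vd(total) = 59 kg × 7.4 L/kg = 436.6 L
LD = Vd × C / F = 436.6 × 9.570 / 0.47 = 8890 mg

8890 mg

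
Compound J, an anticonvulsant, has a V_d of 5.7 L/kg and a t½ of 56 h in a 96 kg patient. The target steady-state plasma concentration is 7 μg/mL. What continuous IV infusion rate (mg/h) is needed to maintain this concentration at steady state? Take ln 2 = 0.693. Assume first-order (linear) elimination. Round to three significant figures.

47.4 mg/h

Vd = 5.7 L/kg × 96 kg = 547.2 L
CL = 0.693 × Vd / t½ = 0.693 × 547.2 / 56 = 6.772 L/h
Infusion rate = CL × Css = 6.772 × 7 = 47.40 mg/h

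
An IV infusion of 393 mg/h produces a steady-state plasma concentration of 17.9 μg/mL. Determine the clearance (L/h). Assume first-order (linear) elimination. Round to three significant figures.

At steady state, infusion rate = CL × Css, so CL = rate / Css.
CL = 393 / 17.9 = 21.96 L/h

22.0 L/h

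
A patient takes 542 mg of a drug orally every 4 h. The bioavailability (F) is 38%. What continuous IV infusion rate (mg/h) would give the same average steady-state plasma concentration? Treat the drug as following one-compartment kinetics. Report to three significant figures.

51.5 mg/h

Equivalent systemic input: infusion rate = F·D/τ.
Rate = 0.38 × 542 / 4 = 51.49 mg/h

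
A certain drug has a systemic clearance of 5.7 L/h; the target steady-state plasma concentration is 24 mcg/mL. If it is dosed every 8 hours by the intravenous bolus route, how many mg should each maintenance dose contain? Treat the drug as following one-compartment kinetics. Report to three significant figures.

1090 mg

D = CL × Css × τ = 5.700 × 24 × 8 = 1094 mg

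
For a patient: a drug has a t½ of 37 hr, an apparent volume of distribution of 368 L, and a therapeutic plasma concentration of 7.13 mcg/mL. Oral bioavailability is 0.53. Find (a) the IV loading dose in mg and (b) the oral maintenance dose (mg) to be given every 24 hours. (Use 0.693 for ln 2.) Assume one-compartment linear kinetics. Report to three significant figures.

LD = Vd × C = 368.0 × 7.13 = 2624 mg
CL = 0.693 × Vd / t½ = 0.693 × 368.0 / 37 = 6.893 L/h
D = CL × Css × τ / F = 6.893 × 7.13 × 24 / 0.53 = 2226 mg

(a) 2620 mg; (b) 2230 mg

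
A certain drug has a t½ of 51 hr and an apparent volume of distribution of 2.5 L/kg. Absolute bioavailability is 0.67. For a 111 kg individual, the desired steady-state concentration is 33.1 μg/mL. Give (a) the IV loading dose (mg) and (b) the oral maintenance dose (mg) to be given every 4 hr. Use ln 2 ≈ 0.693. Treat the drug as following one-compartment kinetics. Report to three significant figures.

Vd = 2.5 L/kg × 111 kg = 277.5 L
LD = Vd × C = 277.5 × 33.1 = 9185 mg
CL = 0.693 × Vd / t½ = 0.693 × 277.5 / 51 = 3.771 L/h
D = CL × Css × τ / F = 3.771 × 33.1 × 4 / 0.67 = 745.2 mg

(a) 9190 mg; (b) 745 mg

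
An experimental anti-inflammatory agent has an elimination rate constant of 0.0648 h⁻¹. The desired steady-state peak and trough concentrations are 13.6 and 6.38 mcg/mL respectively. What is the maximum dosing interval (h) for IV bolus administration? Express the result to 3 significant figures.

Between IV bolus doses, concentration decays as C = C₀·e^(−kτ), so C_peak/C_trough = e^(kτ).
τ_max = ln(C_peak/C_trough) / k = ln(13.6/6.38) / 0.06480 = 0.7569 / 0.06480 = 11.68 h

11.7 h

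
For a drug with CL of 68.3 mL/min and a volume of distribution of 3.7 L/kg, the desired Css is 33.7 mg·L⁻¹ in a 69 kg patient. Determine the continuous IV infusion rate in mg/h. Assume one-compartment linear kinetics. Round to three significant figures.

138 mg/h

CL = 68.3 mL/min = 68.3 × 0.06 = 4.098 L/h
Maintenance depends on clearance, not Vd — rate in must match rate out.
Infusion rate = CL · Css = 4.098 L/h × 33.7 mg/L = 138.1 mg/h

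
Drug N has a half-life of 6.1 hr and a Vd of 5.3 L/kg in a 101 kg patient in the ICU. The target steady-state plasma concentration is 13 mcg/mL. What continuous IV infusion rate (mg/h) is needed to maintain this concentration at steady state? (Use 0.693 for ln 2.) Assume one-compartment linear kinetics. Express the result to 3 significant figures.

Vd = 5.3 L/kg × 101 kg = 535.3 L
k = 0.693/6.1 = 0.1136 h⁻¹, so CL = k·Vd = 0.1136 × 535.3 = 60.81 L/h
Infusion rate = CL × Css = 60.81 × 13 = 790.5 mg/h

791 mg/h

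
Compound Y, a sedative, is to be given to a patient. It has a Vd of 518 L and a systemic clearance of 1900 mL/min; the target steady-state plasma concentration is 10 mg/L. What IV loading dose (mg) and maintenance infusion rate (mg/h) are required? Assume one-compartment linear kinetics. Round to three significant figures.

(a) 5180 mg; (b) 1140 mg/h

Loading dose = Vd × C = 518.0 × 10 = 5180 mg
CL = 1900 mL/min × 60/1000 = 114.0 L/h
Maintenance: replace elimination → rate = CL × Css = 114.0 × 10 = 1140 mg/h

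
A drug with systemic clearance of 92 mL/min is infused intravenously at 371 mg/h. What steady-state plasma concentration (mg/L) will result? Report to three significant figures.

Convert clearance: 92 mL/min × 60 min/h ÷ 1000 mL/L = 5.520 L/h
Css = rate / CL = 371 / 5.520 = 67.21 mg/L

67.2 mg/L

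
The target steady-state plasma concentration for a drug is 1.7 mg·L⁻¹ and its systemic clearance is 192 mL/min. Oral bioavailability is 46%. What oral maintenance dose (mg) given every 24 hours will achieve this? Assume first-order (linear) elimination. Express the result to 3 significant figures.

1020 mg

Convert clearance: 192 mL/min × 60 min/h ÷ 1000 mL/L = 11.52 L/h
At steady state, dose per interval replaces the amount cleared in that interval: F·D/τ = CL·Css.
D = CL × Css × τ / F = 11.52 × 1.7 × 24 / 0.46 = 1022 mg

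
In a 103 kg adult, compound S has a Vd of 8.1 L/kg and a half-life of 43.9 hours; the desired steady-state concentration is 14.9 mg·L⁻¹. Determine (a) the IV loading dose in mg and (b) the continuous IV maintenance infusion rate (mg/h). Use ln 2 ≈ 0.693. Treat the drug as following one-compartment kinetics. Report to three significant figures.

(a) 12400 mg; (b) 196 mg/h

Vd = 8.1 L/kg × 103 kg = 834.3 L
LD = Vd × C = 834.3 × 14.9 = 12430 mg
CL = 0.693 × Vd / t½ = 0.693 × 834.3 / 43.9 = 13.17 L/h
Infusion rate = CL × Css = 13.17 × 14.9 = 196.2 mg/h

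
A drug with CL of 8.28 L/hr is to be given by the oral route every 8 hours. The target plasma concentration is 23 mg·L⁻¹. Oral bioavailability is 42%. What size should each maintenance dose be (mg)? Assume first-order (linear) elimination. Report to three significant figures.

3630 mg

At steady state, dose per interval replaces the amount cleared in that interval: F·D/τ = CL·Css.
D = CL × Css × τ / F = 8.280 × 23 × 8 / 0.42 = 3627 mg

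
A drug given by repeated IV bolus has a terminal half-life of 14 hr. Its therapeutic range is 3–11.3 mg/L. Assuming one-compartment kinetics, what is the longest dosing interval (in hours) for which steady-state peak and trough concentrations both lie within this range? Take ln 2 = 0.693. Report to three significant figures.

k = 0.693 / t½ = 0.693 / 14 = 0.04950 h⁻¹
Between IV bolus doses, concentration decays as C = C₀·e^(−kτ), so C_peak/C_trough = e^(kτ).
τ_max = ln(C_peak/C_trough) / k = ln(11.3/3) / 0.04950 = 1.326 / 0.04950 = 26.79 h

26.8 h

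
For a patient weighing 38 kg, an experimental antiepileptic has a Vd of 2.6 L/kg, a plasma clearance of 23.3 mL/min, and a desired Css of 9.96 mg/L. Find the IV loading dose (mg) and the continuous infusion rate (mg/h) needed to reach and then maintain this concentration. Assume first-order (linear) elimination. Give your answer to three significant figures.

Vd(total) = 38 kg × 2.6 L/kg = 98.80 L
Loading: fill Vd to C_target → 98.80 L × 9.96 mg/L = 984.0 mg
CL = 23.3 mL/min = 23.3 × 0.06 = 1.398 L/h
Maintenance: replace elimination → rate = CL × Css = 1.398 × 9.96 = 13.92 mg/h

(a) 984 mg; (b) 13.9 mg/h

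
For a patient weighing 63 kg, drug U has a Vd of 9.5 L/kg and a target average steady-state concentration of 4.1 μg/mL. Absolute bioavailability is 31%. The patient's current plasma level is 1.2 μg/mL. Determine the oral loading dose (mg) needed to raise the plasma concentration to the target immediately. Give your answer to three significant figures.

Vd = 9.5 L/kg × 63 kg = 598.5 L
Concentration deficit ΔC = 4.1 − 1.2 = 2.900 mg/L
LD = Vd × ΔC / F = 598.5 × 2.900 / 0.31 = 5599 mg

5600 mg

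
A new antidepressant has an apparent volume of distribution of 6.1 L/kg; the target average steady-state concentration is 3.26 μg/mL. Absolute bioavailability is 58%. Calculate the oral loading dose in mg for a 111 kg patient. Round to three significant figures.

Total Vd = 6.1 × 111 = 677.1 L
LD = Vd × C / F = 677.1 × 3.260 / 0.58 = 3806 mg

3810 mg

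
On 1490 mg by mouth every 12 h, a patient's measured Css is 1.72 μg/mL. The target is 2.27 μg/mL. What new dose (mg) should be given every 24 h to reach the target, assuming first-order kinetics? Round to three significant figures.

3930 mg

For first-order elimination, Css ∝ F·D/(CL·τ); F and CL are unchanged, so Css ∝ D/τ.
D₂ = D₁ × (Css,target / Css,current) × (τ₂/τ₁) = 1490 × (2.27/1.72) × (24/12) = 3933 mg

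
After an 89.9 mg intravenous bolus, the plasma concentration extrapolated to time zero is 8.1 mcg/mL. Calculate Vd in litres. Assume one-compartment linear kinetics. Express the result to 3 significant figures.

11.1 L

Immediately after an IV bolus, C₀ = Dose / Vd, so Vd = Dose / C₀.
Vd = 89.9 / 8.1 = 11.10 L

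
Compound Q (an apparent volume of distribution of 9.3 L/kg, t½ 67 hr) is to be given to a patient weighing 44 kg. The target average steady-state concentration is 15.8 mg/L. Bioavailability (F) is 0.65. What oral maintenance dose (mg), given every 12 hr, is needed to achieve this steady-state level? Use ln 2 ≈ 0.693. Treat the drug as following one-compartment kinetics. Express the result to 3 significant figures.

Vd(total) = 44 kg × 9.3 L/kg = 409.2 L
k = 0.693/67 = 0.01034 h⁻¹, so CL = k·Vd = 0.01034 × 409.2 = 4.231 L/h
D = CL × Css × τ / F = 4.231 × 15.8 × 12 / 0.65 = 1234 mg

1230 mg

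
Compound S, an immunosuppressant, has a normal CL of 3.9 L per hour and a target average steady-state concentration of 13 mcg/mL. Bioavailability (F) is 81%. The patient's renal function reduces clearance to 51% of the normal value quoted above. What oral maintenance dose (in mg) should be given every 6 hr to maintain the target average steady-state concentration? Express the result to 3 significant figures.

Patient clearance = 0.51 × 3.900 = 1.989 L/h
D = CL × Css × τ / F = 1.989 × 13 × 6 / 0.81 = 191.5 mg

192 mg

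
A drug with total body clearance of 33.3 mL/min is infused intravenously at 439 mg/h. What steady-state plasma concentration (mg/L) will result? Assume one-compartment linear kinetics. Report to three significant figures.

Convert clearance: 33.3 mL/min × 60 min/h ÷ 1000 mL/L = 1.998 L/h
Css = rate / CL = 439 / 1.998 = 219.7 mg/L

220 mg/L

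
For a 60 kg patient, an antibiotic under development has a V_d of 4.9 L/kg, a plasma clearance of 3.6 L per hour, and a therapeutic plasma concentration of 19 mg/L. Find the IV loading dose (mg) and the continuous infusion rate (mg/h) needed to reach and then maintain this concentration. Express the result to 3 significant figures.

(a) 5590 mg; (b) 68.4 mg/h

Vd = 4.9 L/kg × 60 kg = 294.0 L
Loading dose = Vd × C = 294.0 × 19 = 5586 mg
Maintenance: replace elimination → rate = CL × Css = 3.600 × 19 = 68.40 mg/h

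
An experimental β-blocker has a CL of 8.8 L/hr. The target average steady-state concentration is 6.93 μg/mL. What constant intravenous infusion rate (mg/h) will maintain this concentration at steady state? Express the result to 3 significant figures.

Rate = CL × Css = 8.800 × 6.93 = 60.98 mg/h

61.0 mg/h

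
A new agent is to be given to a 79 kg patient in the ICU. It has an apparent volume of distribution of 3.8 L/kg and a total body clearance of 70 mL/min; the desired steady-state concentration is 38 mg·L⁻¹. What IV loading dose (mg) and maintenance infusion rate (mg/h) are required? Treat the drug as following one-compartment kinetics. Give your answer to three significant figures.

Total Vd = 3.8 × 79 = 300.2 L
Loading: fill Vd to C_target → 300.2 L × 38 mg/L = 11410 mg
Convert clearance: 70 mL/min × 60 min/h ÷ 1000 mL/L = 4.200 L/h
Maintenance infusion rate = CL × Css = 4.200 × 38 = 159.6 mg/h

(a) 11400 mg; (b) 160 mg/h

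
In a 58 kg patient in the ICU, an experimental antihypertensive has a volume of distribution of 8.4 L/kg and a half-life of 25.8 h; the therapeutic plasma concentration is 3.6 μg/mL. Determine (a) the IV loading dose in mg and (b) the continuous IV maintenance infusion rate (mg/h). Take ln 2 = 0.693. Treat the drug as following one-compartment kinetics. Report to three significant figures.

Vd = 8.4 L/kg × 58 kg = 487.2 L
LD = Vd × C = 487.2 × 3.6 = 1754 mg
CL = 0.693 × Vd / t½ = 0.693 × 487.2 / 25.8 = 13.09 L/h
Infusion rate = CL × Css = 13.09 × 3.6 = 47.12 mg/h

(a) 1750 mg; (b) 47.1 mg/h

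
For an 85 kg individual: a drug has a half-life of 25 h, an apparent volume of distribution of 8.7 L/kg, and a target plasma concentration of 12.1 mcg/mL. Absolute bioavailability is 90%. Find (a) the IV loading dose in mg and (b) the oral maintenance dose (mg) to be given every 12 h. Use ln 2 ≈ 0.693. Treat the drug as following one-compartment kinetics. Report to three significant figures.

(a) 8950 mg; (b) 3310 mg

Vd = 8.7 L/kg × 85 kg = 739.5 L
LD = Vd × C = 739.5 × 12.1 = 8948 mg
CL = 0.693 × Vd / t½ = 0.693 × 739.5 / 25 = 20.50 L/h
D = CL × Css × τ / F = 20.50 × 12.1 × 12 / 0.9 = 3307 mg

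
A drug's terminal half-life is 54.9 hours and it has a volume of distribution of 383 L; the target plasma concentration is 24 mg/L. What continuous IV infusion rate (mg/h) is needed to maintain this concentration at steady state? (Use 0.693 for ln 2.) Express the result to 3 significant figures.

116 mg/h

k = 0.693/54.9 = 0.01262 h⁻¹, so CL = k·Vd = 0.01262 × 383.0 = 4.833 L/h
Infusion rate = CL × Css = 4.833 × 24 = 116.0 mg/h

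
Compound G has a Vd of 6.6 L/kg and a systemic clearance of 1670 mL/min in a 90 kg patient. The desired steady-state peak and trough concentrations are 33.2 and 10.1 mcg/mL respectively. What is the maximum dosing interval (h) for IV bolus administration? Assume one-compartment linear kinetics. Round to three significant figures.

Vd = 6.6 L/kg × 90 kg = 594.0 L
Convert clearance: 1670 mL/min × 60 min/h ÷ 1000 mL/L = 100.2 L/h
k = CL / Vd = 100.2 / 594.0 = 0.1687 h⁻¹
Between IV bolus doses, concentration decays as C = C₀·e^(−kτ), so C_peak/C_trough = e^(kτ).
τ_max = ln(C_peak/C_trough) / k = ln(33.2/10.1) / 0.1687 = 1.190 / 0.1687 = 7.054 h

7.05 h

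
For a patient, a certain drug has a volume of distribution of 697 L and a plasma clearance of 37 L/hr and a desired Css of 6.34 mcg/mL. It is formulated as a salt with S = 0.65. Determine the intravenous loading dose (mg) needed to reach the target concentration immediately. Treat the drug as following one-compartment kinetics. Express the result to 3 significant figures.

6800 mg

The loading dose fills Vd to the target concentration; clearance is irrelevant here.
LD = Vd × C / S = 697.0 × 6.340 / 0.65 = 6798 mg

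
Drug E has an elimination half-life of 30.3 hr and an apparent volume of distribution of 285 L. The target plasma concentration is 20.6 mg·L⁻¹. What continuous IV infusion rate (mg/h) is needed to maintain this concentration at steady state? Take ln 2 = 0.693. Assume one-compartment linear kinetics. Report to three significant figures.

134 mg/h

CL = 0.693 × Vd / t½ = 0.693 × 285.0 / 30.3 = 6.518 L/h
Infusion rate = CL × Css = 6.518 × 20.6 = 134.3 mg/h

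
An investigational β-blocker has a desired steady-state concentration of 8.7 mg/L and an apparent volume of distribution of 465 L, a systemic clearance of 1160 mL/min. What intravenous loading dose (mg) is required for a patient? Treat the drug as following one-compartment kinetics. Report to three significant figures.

4050 mg

Loading dose depends on Vd (not clearance): it fills the distribution volume.
LD = Vd × C = 465.0 × 8.700 = 4046 mg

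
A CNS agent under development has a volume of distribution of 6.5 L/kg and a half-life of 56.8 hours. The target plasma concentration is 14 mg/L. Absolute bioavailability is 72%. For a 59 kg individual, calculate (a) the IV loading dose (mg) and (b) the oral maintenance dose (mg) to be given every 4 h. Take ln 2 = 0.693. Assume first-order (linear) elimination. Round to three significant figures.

(a) 5370 mg; (b) 364 mg

Total Vd = 6.5 × 59 = 383.5 L
LD = Vd × C = 383.5 × 14 = 5369 mg
CL = 0.693 × Vd / t½ = 0.693 × 383.5 / 56.8 = 4.679 L/h
D = CL × Css × τ / F = 4.679 × 14 × 4 / 0.72 = 363.9 mg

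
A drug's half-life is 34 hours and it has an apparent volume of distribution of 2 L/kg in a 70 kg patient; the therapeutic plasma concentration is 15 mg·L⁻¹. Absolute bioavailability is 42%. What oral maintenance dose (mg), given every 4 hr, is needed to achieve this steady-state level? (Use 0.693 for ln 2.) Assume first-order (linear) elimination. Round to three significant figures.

Total Vd = 2 × 70 = 140.0 L
k = 0.693/34 = 0.02038 h⁻¹, so CL = k·Vd = 0.02038 × 140.0 = 2.853 L/h
D = CL × Css × τ / F = 2.853 × 15 × 4 / 0.42 = 407.6 mg

408 mg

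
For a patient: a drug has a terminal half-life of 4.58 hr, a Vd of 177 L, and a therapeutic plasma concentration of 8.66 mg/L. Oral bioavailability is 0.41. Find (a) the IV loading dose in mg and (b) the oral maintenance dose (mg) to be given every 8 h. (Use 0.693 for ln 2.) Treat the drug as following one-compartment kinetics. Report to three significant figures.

LD = Vd × C = 177.0 × 8.66 = 1533 mg
CL = 0.693 × Vd / t½ = 0.693 × 177.0 / 4.58 = 26.78 L/h
D = CL × Css × τ / F = 26.78 × 8.66 × 8 / 0.41 = 4525 mg

(a) 1530 mg; (b) 4530 mg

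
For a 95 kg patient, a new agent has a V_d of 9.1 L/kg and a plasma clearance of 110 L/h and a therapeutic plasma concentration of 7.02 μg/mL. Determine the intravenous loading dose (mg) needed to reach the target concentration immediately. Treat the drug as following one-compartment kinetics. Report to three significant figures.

Total Vd = 9.1 × 95 = 864.5 L
LD is governed by Vd — clearance does not enter the loading-dose calculation.
LD = Vd × C = 864.5 × 7.020 = 6069 mg

6070 mg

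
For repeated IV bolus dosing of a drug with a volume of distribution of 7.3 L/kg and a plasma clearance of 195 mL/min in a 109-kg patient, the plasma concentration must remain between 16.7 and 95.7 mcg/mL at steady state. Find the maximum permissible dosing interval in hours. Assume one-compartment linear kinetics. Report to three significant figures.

Total Vd = 7.3 × 109 = 795.7 L
Convert clearance: 195 mL/min × 60 min/h ÷ 1000 mL/L = 11.70 L/h
k = CL / Vd = 11.70 / 795.7 = 0.01470 h⁻¹
Between IV bolus doses, concentration decays as C = C₀·e^(−kτ), so C_peak/C_trough = e^(kτ).
τ_max = ln(C_peak/C_trough) / k = ln(95.7/16.7) / 0.01470 = 1.746 / 0.01470 = 118.8 h

119 h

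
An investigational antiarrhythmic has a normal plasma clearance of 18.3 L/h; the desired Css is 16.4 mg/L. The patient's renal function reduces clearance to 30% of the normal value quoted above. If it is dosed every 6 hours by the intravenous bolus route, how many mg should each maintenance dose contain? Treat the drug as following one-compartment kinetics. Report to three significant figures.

540 mg

Patient clearance = 0.3 × 18.30 = 5.490 L/h
At steady state, dose per interval replaces the amount cleared in that interval: D/τ = CL·Css.
D = CL × Css × τ = 5.490 × 16.4 × 6 = 540.2 mg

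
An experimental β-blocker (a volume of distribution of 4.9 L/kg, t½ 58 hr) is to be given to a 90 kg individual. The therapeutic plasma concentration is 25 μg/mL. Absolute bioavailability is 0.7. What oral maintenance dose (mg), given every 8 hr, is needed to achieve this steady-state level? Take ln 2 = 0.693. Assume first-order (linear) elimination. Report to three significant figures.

Vd(total) = 90 kg × 4.9 L/kg = 441.0 L
CL = ln 2 · Vd / t½ = 0.693 × 441.0 / 58 = 5.269 L/h
D = CL × Css × τ / F = 5.269 × 25 × 8 / 0.7 = 1505 mg

1510 mg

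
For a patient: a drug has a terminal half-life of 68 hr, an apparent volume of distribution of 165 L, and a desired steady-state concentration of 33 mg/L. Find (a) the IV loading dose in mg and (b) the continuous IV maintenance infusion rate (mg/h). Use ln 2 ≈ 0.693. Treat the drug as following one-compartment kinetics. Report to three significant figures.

(a) 5450 mg; (b) 55.5 mg/h

LD = Vd × C = 165.0 × 33 = 5445 mg
CL = 0.693 × Vd / t½ = 0.693 × 165.0 / 68 = 1.682 L/h
Infusion rate = CL × Css = 1.682 × 33 = 55.51 mg/h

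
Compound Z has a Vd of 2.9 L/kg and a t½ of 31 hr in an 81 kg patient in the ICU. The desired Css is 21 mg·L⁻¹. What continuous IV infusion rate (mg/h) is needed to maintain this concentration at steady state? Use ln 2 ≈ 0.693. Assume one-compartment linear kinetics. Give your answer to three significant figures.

110 mg/h

Vd = 2.9 L/kg × 81 kg = 234.9 L
k = 0.693/31 = 0.02235 h⁻¹, so CL = k·Vd = 0.02235 × 234.9 = 5.250 L/h
Infusion rate = CL × Css = 5.250 × 21 = 110.3 mg/h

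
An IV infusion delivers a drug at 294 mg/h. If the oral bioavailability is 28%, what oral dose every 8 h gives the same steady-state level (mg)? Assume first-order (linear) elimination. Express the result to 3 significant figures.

To maintain the same Css, the systemic dosing rate must be unchanged: F·D/τ = infusion rate.
D = rate × τ / F = 294 × 8 / 0.28 = 8400 mg

8400 mg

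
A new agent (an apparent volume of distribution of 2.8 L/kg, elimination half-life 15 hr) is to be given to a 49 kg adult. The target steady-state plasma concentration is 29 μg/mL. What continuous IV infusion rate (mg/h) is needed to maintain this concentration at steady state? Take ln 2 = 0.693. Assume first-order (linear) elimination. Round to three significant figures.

184 mg/h

Vd = 2.8 L/kg × 49 kg = 137.2 L
CL = 0.693 × Vd / t½ = 0.693 × 137.2 / 15 = 6.339 L/h
Infusion rate = CL × Css = 6.339 × 29 = 183.8 mg/h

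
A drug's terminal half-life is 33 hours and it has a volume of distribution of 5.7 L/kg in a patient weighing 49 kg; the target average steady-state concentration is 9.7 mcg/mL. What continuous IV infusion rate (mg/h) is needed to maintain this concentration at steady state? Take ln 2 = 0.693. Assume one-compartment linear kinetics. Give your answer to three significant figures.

Vd = 5.7 L/kg × 49 kg = 279.3 L
k = 0.693/33 = 0.02100 h⁻¹, so CL = k·Vd = 0.02100 × 279.3 = 5.865 L/h
Infusion rate = CL × Css = 5.865 × 9.7 = 56.89 mg/h

56.9 mg/h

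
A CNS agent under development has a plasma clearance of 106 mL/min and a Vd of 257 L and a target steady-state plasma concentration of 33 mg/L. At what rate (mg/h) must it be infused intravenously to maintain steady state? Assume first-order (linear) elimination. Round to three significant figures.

210 mg/h

CL = 106 mL/min = 106 × 0.06 = 6.360 L/h
Maintenance depends on clearance, not Vd — rate in must match rate out.
Rate = CL × Css = 6.360 × 33 = 209.9 mg/h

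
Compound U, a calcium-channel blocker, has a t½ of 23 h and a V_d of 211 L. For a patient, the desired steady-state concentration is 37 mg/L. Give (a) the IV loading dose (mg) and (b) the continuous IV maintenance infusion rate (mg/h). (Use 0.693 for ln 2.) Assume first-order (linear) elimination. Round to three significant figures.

(a) 7810 mg; (b) 235 mg/h

LD = Vd × C = 211.0 × 37 = 7807 mg
CL = 0.693 × Vd / t½ = 0.693 × 211.0 / 23 = 6.358 L/h
Infusion rate = CL × Css = 6.358 × 37 = 235.2 mg/h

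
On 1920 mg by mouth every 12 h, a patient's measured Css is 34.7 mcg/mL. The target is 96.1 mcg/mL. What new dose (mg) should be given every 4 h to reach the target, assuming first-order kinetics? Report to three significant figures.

For first-order elimination, Css ∝ F·D/(CL·τ); F and CL are unchanged, so Css ∝ D/τ.
D₂ = D₁ × (Css,target / Css,current) × (τ₂/τ₁) = 1920 × (96.1/34.7) × (4/12) = 1772 mg

1770 mg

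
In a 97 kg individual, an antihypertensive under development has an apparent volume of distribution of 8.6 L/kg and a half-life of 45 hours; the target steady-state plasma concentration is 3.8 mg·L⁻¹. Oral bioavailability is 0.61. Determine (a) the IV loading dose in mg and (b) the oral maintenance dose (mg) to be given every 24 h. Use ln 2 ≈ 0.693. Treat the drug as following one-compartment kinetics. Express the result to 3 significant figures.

(a) 3170 mg; (b) 1920 mg

Total Vd = 8.6 × 97 = 834.2 L
LD = Vd × C = 834.2 × 3.8 = 3170 mg
CL = 0.693 × Vd / t½ = 0.693 × 834.2 / 45 = 12.85 L/h
D = CL × Css × τ / F = 12.85 × 3.8 × 24 / 0.61 = 1921 mg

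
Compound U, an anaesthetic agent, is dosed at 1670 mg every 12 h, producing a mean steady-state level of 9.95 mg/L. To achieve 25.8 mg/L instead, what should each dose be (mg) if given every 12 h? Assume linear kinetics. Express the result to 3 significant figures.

4330 mg

For first-order elimination, Css ∝ F·D/(CL·τ); F and CL are unchanged, so Css ∝ D/τ.
D₂ = D₁ × (Css,target / Css,current) = 1670 × 25.8/9.95 = 4330 mg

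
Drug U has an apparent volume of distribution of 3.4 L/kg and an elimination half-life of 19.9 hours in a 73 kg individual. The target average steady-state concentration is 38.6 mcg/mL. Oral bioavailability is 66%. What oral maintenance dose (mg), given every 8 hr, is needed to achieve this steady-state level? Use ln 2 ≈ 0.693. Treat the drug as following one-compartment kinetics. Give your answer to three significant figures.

Total Vd = 3.4 × 73 = 248.2 L
k = 0.693/19.9 = 0.03482 h⁻¹, so CL = k·Vd = 0.03482 × 248.2 = 8.642 L/h
D = CL × Css × τ / F = 8.642 × 38.6 × 8 / 0.66 = 4043 mg

4040 mg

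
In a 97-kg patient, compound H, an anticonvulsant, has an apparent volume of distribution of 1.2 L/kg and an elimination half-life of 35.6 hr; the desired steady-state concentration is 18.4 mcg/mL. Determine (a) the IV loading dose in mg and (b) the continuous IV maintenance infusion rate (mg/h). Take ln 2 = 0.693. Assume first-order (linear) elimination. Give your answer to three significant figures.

Total Vd = 1.2 × 97 = 116.4 L
LD = Vd × C = 116.4 × 18.4 = 2142 mg
CL = 0.693 × Vd / t½ = 0.693 × 116.4 / 35.6 = 2.266 L/h
Infusion rate = CL × Css = 2.266 × 18.4 = 41.69 mg/h

(a) 2140 mg; (b) 41.7 mg/h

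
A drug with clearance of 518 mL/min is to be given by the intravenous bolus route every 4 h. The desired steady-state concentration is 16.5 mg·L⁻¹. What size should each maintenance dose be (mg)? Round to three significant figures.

2050 mg

Convert clearance: 518 mL/min × 60 min/h ÷ 1000 mL/L = 31.08 L/h
D = CL × Css × τ = 31.08 × 16.5 × 4 = 2051 mg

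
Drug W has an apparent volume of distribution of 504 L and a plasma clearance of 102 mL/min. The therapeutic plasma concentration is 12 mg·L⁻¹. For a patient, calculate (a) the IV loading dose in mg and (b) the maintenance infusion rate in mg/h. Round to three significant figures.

(a) 6050 mg; (b) 73.4 mg/h

LD = Vd · C_target = 504.0 × 12 = 6048 mg
CL = 102 mL/min × 60/1000 = 6.120 L/h
Infusion rate = 6.120 L/h × 12 mg/L = 73.44 mg/h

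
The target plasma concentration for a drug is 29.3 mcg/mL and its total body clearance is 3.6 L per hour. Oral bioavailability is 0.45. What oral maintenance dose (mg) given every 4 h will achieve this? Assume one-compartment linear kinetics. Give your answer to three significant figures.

938 mg

D = CL × Css × τ / F = 3.600 × 29.3 × 4 / 0.45 = 937.6 mg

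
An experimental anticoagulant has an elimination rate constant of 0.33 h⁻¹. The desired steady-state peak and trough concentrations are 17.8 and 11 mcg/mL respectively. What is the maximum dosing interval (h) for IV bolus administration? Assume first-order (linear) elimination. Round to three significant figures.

1.46 h

Between IV bolus doses, concentration decays as C = C₀·e^(−kτ), so C_peak/C_trough = e^(kτ).
τ_max = ln(C_peak/C_trough) / k = ln(17.8/11) / 0.3300 = 0.4813 / 0.3300 = 1.458 h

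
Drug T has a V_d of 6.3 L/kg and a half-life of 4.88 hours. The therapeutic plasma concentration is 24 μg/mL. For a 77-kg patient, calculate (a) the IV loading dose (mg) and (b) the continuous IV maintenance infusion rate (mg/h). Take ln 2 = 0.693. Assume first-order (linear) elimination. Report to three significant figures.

(a) 11600 mg; (b) 1650 mg/h

Vd = 6.3 L/kg × 77 kg = 485.1 L
LD = Vd × C = 485.1 × 24 = 11640 mg
CL = 0.693 × Vd / t½ = 0.693 × 485.1 / 4.88 = 68.89 L/h
Infusion rate = CL × Css = 68.89 × 24 = 1653 mg/h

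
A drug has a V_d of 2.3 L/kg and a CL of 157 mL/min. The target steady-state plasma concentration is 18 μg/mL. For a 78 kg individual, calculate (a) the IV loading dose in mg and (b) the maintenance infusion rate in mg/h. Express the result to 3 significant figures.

(a) 3230 mg; (b) 170 mg/h

Vd(total) = 78 kg × 2.3 L/kg = 179.4 L
Loading dose = Vd × C = 179.4 × 18 = 3229 mg
Convert clearance: 157 mL/min × 60 min/h ÷ 1000 mL/L = 9.420 L/h
Infusion rate = 9.420 L/h × 18 mg/L = 169.6 mg/h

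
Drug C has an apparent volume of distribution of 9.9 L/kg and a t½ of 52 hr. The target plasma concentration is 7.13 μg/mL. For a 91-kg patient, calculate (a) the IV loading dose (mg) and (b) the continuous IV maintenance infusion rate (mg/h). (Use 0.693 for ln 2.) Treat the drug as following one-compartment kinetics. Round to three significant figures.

Vd = 9.9 L/kg × 91 kg = 900.9 L
LD = Vd × C = 900.9 × 7.13 = 6423 mg
CL = 0.693 × Vd / t½ = 0.693 × 900.9 / 52 = 12.01 L/h
Infusion rate = CL × Css = 12.01 × 7.13 = 85.63 mg/h

(a) 6420 mg; (b) 85.6 mg/h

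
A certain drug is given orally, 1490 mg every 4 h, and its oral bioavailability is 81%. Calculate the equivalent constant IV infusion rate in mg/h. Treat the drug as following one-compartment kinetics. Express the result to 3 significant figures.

302 mg/h

Equivalent systemic input: infusion rate = F·D/τ.
Rate = 0.81 × 1490 / 4 = 301.7 mg/h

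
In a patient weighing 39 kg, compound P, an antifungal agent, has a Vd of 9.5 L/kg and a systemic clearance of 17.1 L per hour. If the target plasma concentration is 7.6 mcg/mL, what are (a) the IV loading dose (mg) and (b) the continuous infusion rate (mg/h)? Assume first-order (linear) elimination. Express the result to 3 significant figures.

(a) 2820 mg; (b) 130 mg/h

Total Vd = 9.5 × 39 = 370.5 L
LD = Vd · C_target = 370.5 × 7.6 = 2816 mg
Maintenance infusion rate = CL × Css = 17.10 × 7.6 = 130.0 mg/h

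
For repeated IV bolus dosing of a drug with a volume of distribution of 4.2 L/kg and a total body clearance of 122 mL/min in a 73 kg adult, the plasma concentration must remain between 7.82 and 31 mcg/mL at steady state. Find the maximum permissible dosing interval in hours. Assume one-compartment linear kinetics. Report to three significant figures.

57.7 h

Vd(total) = 73 kg × 4.2 L/kg = 306.6 L
CL = 122 mL/min × 60/1000 = 7.320 L/h
k = CL / Vd = 7.320 / 306.6 = 0.02387 h⁻¹
Between IV bolus doses, concentration decays as C = C₀·e^(−kτ), so C_peak/C_trough = e^(kτ).
τ_max = ln(C_peak/C_trough) / k = ln(31/7.82) / 0.02387 = 1.377 / 0.02387 = 57.69 h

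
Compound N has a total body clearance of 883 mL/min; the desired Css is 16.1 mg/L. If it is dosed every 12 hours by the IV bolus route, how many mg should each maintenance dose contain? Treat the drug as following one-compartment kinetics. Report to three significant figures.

10200 mg

CL = 883 mL/min = 883 × 0.06 = 52.98 L/h
D = CL × Css × τ = 52.98 × 16.1 × 12 = 10240 mg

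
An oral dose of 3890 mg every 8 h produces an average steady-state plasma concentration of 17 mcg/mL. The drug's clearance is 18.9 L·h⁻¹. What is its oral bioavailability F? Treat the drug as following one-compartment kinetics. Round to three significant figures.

F·D/τ = CL·Css at steady state → F = CL·Css·τ / D.
F = 18.9 × 17 × 8 / 3890 = 0.661

0.661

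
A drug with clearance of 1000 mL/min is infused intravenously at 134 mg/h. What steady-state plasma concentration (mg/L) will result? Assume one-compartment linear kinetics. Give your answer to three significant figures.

CL = 1000 mL/min = 1000 × 0.06 = 60.00 L/h
Css = rate / CL = 134 / 60.00 = 2.233 mg/L

2.23 mg/L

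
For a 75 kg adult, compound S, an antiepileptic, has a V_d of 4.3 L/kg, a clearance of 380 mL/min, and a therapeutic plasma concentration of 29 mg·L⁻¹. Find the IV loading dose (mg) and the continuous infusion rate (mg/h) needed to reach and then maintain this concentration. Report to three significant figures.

(a) 9350 mg; (b) 661 mg/h

Vd = 4.3 L/kg × 75 kg = 322.5 L
LD = Vd · C_target = 322.5 × 29 = 9353 mg
Convert clearance: 380 mL/min × 60 min/h ÷ 1000 mL/L = 22.80 L/h
Maintenance infusion rate = CL × Css = 22.80 × 29 = 661.2 mg/h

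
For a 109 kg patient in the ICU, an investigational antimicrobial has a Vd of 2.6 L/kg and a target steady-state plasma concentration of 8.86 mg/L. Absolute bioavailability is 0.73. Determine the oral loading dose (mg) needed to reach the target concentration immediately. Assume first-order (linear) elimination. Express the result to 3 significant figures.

Vd = 2.6 L/kg × 109 kg = 283.4 L
LD = Vd × C / F = 283.4 × 8.860 / 0.73 = 3440 mg

3440 mg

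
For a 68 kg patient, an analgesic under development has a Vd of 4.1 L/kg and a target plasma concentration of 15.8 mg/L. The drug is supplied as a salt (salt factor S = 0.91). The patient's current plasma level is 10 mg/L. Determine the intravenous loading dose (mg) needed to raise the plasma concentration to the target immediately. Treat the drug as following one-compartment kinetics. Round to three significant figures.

1780 mg

Total Vd = 4.1 × 68 = 278.8 L
Concentration deficit ΔC = 15.8 − 10 = 5.800 mg/L
LD = Vd × ΔC / S = 278.8 × 5.800 / 0.91 = 1777 mg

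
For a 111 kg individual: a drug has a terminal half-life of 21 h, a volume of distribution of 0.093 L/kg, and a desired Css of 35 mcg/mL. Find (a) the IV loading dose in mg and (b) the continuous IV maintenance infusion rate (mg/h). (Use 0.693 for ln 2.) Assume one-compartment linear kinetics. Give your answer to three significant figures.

Total Vd = 0.093 × 111 = 10.32 L
LD = Vd × C = 10.32 × 35 = 361.2 mg
CL = 0.693 × Vd / t½ = 0.693 × 10.32 / 21 = 0.3406 L/h
Infusion rate = CL × Css = 0.3406 × 35 = 11.92 mg/h

(a) 361 mg; (b) 11.9 mg/h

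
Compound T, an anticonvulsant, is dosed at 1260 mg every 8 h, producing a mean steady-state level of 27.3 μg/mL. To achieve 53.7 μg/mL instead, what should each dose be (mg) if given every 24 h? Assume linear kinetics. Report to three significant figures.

With linear kinetics, Css is proportional to dose rate (D/τ) at fixed clearance.
D₂ = D₁ × (Css,target / Css,current) × (τ₂/τ₁) = 1260 × (53.7/27.3) × (24/8) = 7435 mg

7440 mg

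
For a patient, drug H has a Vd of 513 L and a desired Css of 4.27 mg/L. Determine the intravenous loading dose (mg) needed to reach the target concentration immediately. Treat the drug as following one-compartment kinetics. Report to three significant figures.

LD = Vd × C = 513.0 × 4.270 = 2191 mg

2190 mg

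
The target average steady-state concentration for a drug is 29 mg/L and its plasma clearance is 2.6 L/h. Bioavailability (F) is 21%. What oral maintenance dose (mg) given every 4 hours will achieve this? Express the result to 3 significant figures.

1440 mg

At steady state, dose per interval replaces the amount cleared in that interval: F·D/τ = CL·Css.
D = CL × Css × τ / F = 2.600 × 29 × 4 / 0.21 = 1436 mg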